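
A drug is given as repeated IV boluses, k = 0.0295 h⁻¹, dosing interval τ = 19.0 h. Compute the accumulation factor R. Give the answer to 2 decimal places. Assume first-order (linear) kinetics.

e^(−kτ) = e^(−0.02950 × 19.0) = 0.5709
Accumulation ratio R = 1 / (1 − e^(−kτ)) = 1 / (1 − 0.5709) = 2.330

2.33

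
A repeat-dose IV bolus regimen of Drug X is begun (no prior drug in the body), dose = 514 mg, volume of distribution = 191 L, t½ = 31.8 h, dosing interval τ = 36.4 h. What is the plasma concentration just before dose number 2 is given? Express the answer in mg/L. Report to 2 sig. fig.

1.2 mg/L

C₀ per dose = Dose / Vd = 514 / 191 = 2.691 mg/L
k = ln2 / t½ = 0.693147 / 31.8 = 0.02180 h⁻¹
Fraction remaining after one interval: r = e^(−kτ) = e^(−0.02180 × 36.4) = 0.4523
Before dose 2, 1 dose has been given (aged 1τ).
C_trough = C₀ × r = 2.691 × 0.4523 = 1.217 mg/L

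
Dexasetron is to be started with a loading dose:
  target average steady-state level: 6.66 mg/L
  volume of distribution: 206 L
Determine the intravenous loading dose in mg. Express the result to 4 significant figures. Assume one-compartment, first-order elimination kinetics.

LD = Css × Vd = 6.66 × 206 = 1372 mg

1372 mg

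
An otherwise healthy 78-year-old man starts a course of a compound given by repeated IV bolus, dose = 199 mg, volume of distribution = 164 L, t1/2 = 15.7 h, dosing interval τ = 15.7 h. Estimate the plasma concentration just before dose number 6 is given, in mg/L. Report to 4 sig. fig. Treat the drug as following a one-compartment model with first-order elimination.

1.175 mg/L

C₀ per dose = Dose / Vd = 199 / 164 = 1.213 mg/L
k = ln2 / t½ = 0.693147 / 15.7 = 0.04415 h⁻¹
Fraction remaining after one interval: r = e^(−kτ) = e^(−0.04415 × 15.7) = 0.5000
Before dose 6, 5 doses have been given (aged 1τ, 2τ, 3τ, 4τ, 5τ).
C_trough = C₀ × (r + r² + … + r^5) = C₀ × r(1−r^5)/(1−r)
        = 1.213 × 0.5000 × (1 − 0.03125) / (1 − 0.5000) = 1.175 mg/L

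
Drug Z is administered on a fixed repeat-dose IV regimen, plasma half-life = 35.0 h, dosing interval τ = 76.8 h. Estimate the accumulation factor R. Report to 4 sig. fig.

k = ln2 / t½ = 0.693147 / 35.0 = 0.01980 h⁻¹
e^(−kτ) = e^(−0.01980 × 76.8) = 0.2186
Accumulation ratio R = 1 / (1 − e^(−kτ)) = 1 / (1 − 0.2186) = 1.280

1.280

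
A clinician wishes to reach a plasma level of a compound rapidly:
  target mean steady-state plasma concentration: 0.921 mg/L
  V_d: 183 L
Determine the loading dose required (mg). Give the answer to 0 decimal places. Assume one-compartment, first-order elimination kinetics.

169 mg

LD = Css × Vd = 0.921 × 183 = 168.5 mg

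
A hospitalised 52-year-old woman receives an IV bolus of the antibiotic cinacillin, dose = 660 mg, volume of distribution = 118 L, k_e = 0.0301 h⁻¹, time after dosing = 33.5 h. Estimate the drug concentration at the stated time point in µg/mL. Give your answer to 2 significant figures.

C₀ = Dose / Vd = 660.0 / 118 = 5.593 mg/L
C = C₀ · e^(−k·t) = 5.593 × e^(−0.03010 × 33.5)
  = 5.593 × 0.3648 = 2.040 mg/L
(2.040 mg/L = 2.040 µg/mL)

2.0 µg/mL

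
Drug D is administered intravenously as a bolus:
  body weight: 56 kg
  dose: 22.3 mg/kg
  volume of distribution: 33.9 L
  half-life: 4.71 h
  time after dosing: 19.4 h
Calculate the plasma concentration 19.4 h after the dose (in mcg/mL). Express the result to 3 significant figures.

Total dose = 22.3 × 56 = 1249 mg
C₀ = Dose / Vd = 1249 / 33.9 = 36.84 mg/L
k = ln2 / t½ = 0.693147 / 4.71 = 0.1472 h⁻¹
C = C₀ · e^(−k·t) = 36.84 × e^(−0.1472 × 19.4)
  = 36.84 × 0.05752 = 2.119 mg/L
(2.119 mg/L = 2.119 mcg/mL)

2.12 mcg/mL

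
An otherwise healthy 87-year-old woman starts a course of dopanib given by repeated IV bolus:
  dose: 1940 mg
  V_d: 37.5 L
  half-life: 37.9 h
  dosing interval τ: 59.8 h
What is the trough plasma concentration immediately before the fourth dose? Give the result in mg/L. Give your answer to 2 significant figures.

C₀ per dose = Dose / Vd = 1940 / 37.5 = 51.73 mg/L
k = ln2 / t½ = 0.693147 / 37.9 = 0.01829 h⁻¹
Fraction remaining after one interval: r = e^(−kτ) = e^(−0.01829 × 59.8) = 0.3350
Before dose 4, 3 doses have been given (aged 1τ, 2τ, 3τ).
C_trough = C₀ × (r + r² + … + r^3) = C₀ × r(1−r^3)/(1−r)
        = 51.73 × 0.3350 × (1 − 0.03760) / (1 − 0.3350) = 25.08 mg/L

25 mg/L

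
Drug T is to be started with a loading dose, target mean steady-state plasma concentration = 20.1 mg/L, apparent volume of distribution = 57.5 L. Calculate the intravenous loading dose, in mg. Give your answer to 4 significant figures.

LD = Css × Vd = 20.1 × 57.5 = 1156 mg

1156 mg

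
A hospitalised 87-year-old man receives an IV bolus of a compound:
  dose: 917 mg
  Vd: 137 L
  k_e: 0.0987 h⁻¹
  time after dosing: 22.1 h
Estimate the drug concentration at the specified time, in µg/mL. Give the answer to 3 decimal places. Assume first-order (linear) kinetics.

0.756 µg/mL

C₀ = Dose / Vd = 917.0 / 137 = 6.693 mg/L
C = C₀ · e^(−k·t) = 6.693 × e^(−0.09870 × 22.1)
  = 6.693 × 0.1129 = 0.7556 mg/L
(0.7556 mg/L = 0.7556 µg/mL)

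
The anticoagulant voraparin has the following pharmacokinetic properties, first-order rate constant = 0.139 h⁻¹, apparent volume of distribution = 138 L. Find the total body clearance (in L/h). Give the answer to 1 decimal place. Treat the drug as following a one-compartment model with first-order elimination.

CL = k × Vd = 0.139 × 138 = 19.18 L/h

19.2 L/h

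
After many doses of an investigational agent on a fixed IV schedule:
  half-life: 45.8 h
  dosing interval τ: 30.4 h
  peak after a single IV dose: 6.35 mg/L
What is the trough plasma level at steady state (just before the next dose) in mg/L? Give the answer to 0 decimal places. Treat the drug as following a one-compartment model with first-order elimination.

k = ln2 / t½ = 0.693147 / 45.8 = 0.01513 h⁻¹
e^(−kτ) = e^(−0.01513 × 30.4) = 0.6313
Accumulation ratio R = 1 / (1 − e^(−kτ)) = 1 / (1 − 0.6313) = 2.712
Steady-state trough = C₀ × R × e^(−kτ) = 6.35 × 2.712 × 0.6313 = 10.87 mg/L

11 mg/L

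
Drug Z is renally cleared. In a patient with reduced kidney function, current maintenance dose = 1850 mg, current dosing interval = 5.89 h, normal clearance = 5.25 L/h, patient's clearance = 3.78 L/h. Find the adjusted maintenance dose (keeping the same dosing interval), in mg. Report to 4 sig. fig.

1332 mg

To keep the same average steady-state level, dosing rate must scale with clearance.
CL ratio = 3.78 / 5.25 = 0.7200
New dose (same interval) = 1850 × 0.7200 = 1332 mg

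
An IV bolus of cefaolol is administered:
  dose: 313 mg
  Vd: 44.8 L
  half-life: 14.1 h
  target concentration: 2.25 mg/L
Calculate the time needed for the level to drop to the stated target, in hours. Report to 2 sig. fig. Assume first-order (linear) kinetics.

C₀ = Dose / Vd = 313.0 / 44.8 = 6.987 mg/L
k = ln2 / t½ = 0.693147 / 14.1 = 0.04916 h⁻¹
t = ln(C₀ / C) / k = ln(6.987 / 2.25) / 0.04916
  = ln(3.105) / 0.04916 = 1.133 / 0.04916 = 23.05 h

23 h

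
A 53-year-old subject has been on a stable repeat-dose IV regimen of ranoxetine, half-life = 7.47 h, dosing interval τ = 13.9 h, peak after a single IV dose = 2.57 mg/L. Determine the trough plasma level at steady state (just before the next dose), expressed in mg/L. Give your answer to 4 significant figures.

k = ln2 / t½ = 0.693147 / 7.47 = 0.09279 h⁻¹
e^(−kτ) = e^(−0.09279 × 13.9) = 0.2753
Accumulation ratio R = 1 / (1 − e^(−kτ)) = 1 / (1 − 0.2753) = 1.380
Steady-state trough = C₀ × R × e^(−kτ) = 2.57 × 1.380 × 0.2753 = 0.9764 mg/L

0.9764 mg/L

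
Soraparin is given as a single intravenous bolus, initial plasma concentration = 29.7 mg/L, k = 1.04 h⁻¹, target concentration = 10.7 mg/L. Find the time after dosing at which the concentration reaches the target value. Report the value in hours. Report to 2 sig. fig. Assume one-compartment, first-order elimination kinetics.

t = ln(C₀ / C) / k = ln(29.70 / 10.7) / 1.040
  = ln(2.776) / 1.040 = 1.021 / 1.040 = 0.9817 h

0.98 h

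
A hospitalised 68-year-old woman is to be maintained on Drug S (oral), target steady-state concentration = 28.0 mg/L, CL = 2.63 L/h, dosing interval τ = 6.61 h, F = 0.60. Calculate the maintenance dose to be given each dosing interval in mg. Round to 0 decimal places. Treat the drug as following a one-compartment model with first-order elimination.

At steady state, F × (Dose/τ) = Css × CL.
Dose = Css × CL × τ / F = 28.0 × 2.630 × 6.61 / 0.60 = 811.3 mg

811 mg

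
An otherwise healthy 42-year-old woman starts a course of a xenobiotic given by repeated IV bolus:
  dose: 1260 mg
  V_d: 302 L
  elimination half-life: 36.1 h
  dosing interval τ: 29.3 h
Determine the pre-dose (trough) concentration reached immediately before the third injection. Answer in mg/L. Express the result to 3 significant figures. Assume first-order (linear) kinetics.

3.73 mg/L

C₀ per dose = Dose / Vd = 1260 / 302 = 4.172 mg/L
k = ln2 / t½ = 0.693147 / 36.1 = 0.01920 h⁻¹
Fraction remaining after one interval: r = e^(−kτ) = e^(−0.01920 × 29.3) = 0.5697
Before dose 3, 2 doses have been given (aged 1τ, 2τ).
C_trough = C₀ × (r + r²) = 4.172 × (0.5697 + 0.3246) = 3.731 mg/L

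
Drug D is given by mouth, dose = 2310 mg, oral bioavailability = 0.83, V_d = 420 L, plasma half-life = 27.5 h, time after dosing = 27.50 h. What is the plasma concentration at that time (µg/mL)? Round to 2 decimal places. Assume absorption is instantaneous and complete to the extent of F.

Amount reaching circulation = F × Dose = 0.83 × 2310 = 1917 mg
C₀ = F·Dose / Vd = 1917 / 420 = 4.564 mg/L
k = ln2 / t½ = 0.693147 / 27.5 = 0.02521 h⁻¹
t / t½ = 27.50 / 27.5 = 1 half-lives
C = C₀ × (1/2)^1 = 4.564 × 0.5000 = 2.282 mg/L
(2.282 mg/L = 2.282 µg/mL)

2.28 µg/mL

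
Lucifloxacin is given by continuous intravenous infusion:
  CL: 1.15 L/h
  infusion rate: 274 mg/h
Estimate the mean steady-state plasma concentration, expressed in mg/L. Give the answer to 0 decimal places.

At steady state Css = R₀ / CL = 274 / 1.150 = 238.3 mg/L

238 mg/L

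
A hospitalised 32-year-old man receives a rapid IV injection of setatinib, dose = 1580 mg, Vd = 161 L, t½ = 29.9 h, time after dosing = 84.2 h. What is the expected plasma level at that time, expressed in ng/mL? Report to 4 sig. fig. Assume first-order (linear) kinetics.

1394 ng/mL

C₀ = Dose / Vd = 1580 / 161 = 9.814 mg/L
k = ln2 / t½ = 0.693147 / 29.9 = 0.02318 h⁻¹
C = C₀ · e^(−k·t) = 9.814 × e^(−0.02318 × 84.2)
  = 9.814 × 0.1420 = 1.394 mg/L
Convert: 1.394 mg/L × 1000 = 1394 ng/mL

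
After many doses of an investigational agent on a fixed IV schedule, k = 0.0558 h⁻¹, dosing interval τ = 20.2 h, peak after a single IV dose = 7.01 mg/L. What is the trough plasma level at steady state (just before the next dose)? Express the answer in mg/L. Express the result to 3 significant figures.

e^(−kτ) = e^(−0.05580 × 20.2) = 0.3240
Accumulation ratio R = 1 / (1 − e^(−kτ)) = 1 / (1 − 0.3240) = 1.479
Steady-state trough = C₀ × R × e^(−kτ) = 7.01 × 1.479 × 0.3240 = 3.359 mg/L

3.36 mg/L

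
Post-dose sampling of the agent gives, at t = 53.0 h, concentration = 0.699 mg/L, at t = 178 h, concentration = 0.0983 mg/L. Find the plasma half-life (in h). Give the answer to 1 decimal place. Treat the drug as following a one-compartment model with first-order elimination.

44.2 h

k = ln(C₁/C₂) / (t₂ − t₁) = ln(0.699/0.0983) / (178 − 53.0)
  = 1.962 / 125.0 = 0.01570 h⁻¹
t½ = ln2 / k = 0.693147 / 0.01570 = 44.15 h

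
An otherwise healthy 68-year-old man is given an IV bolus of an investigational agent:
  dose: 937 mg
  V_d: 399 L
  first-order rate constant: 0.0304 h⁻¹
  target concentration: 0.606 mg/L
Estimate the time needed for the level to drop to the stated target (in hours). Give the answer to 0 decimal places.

C₀ = Dose / Vd = 937.0 / 399 = 2.348 mg/L
t = ln(C₀ / C) / k = ln(2.348 / 0.606) / 0.03040
  = ln(3.875) / 0.03040 = 1.355 / 0.03040 = 44.57 h

45 h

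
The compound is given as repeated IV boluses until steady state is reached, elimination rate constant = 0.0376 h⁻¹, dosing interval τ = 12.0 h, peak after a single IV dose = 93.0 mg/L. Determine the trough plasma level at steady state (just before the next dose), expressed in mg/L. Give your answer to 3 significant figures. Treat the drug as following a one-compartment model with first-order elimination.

e^(−kτ) = e^(−0.03760 × 12.0) = 0.6369
Accumulation ratio R = 1 / (1 − e^(−kτ)) = 1 / (1 − 0.6369) = 2.754
Steady-state trough = C₀ × R × e^(−kτ) = 93.0 × 2.754 × 0.6369 = 163.1 mg/L

163 mg/L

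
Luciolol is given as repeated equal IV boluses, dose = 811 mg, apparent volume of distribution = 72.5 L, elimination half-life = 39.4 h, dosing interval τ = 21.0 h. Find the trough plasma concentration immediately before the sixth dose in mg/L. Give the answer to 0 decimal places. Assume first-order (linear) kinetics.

21 mg/L

C₀ per dose = Dose / Vd = 811 / 72.5 = 11.19 mg/L
k = ln2 / t½ = 0.693147 / 39.4 = 0.01759 h⁻¹
Fraction remaining after one interval: r = e^(−kτ) = e^(−0.01759 × 21.0) = 0.6912
Before dose 6, 5 doses have been given (aged 1τ, 2τ, 3τ, 4τ, 5τ).
C_trough = C₀ × (r + r² + … + r^5) = C₀ × r(1−r^5)/(1−r)
        = 11.19 × 0.6912 × (1 − 0.1578) / (1 − 0.6912) = 21.09 mg/L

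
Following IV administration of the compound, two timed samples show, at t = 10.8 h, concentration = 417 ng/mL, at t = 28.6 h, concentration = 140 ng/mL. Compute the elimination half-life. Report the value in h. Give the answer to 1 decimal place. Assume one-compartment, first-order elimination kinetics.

11.3 h

k = ln(C₁/C₂) / (t₂ − t₁) = ln(417/140) / (28.6 − 10.8)
  = 1.091 / 17.80 = 0.06129 h⁻¹
t½ = ln2 / k = 0.693147 / 0.06129 = 11.31 h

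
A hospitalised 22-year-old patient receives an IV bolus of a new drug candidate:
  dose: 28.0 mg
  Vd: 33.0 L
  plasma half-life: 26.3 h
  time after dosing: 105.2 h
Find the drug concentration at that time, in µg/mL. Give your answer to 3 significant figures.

0.0530 µg/mL

C₀ = Dose / Vd = 28.00 / 33.0 = 0.8485 mg/L
k = ln2 / t½ = 0.693147 / 26.3 = 0.02636 h⁻¹
t / t½ = 105.2 / 26.3 = 4 half-lives
C = C₀ × (1/2)^4 = 0.8485 × 0.06250 = 0.05303 mg/L
(0.05303 mg/L = 0.05303 µg/mL)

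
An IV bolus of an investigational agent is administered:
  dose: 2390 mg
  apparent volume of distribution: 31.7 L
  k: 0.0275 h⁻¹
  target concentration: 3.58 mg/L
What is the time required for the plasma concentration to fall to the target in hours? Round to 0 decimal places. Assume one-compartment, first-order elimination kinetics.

C₀ = Dose / Vd = 2390 / 31.7 = 75.39 mg/L
t = ln(C₀ / C) / k = ln(75.39 / 3.58) / 0.02750
  = ln(21.06) / 0.02750 = 3.047 / 0.02750 = 110.8 h

111 h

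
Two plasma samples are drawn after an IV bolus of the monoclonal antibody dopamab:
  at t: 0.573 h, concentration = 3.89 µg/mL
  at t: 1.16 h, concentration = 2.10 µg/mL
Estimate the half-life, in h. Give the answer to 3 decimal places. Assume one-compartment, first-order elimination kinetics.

k = ln(C₁/C₂) / (t₂ − t₁) = ln(3.89/2.10) / (1.16 − 0.573)
  = 0.6165 / 0.5870 = 1.050 h⁻¹
t½ = ln2 / k = 0.693147 / 1.050 = 0.6601 h

0.660 h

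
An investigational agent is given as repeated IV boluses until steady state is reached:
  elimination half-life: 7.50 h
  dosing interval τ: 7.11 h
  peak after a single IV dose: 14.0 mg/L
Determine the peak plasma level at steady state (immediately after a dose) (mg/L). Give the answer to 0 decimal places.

29 mg/L

k = ln2 / t½ = 0.693147 / 7.50 = 0.09242 h⁻¹
e^(−kτ) = e^(−0.09242 × 7.11) = 0.5183
Accumulation ratio R = 1 / (1 − e^(−kτ)) = 1 / (1 − 0.5183) = 2.076
Steady-state peak = C₀ × R = 14.0 × 2.076 = 29.06 mg/L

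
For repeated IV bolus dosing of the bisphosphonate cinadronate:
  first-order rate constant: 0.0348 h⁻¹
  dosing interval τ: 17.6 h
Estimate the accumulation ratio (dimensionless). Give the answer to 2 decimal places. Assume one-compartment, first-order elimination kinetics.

2.18

e^(−kτ) = e^(−0.03480 × 17.6) = 0.5420
Accumulation ratio R = 1 / (1 − e^(−kτ)) = 1 / (1 − 0.5420) = 2.183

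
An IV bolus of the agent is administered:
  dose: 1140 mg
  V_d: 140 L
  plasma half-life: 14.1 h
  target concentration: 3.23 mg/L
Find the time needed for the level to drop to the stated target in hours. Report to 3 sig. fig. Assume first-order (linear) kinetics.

C₀ = Dose / Vd = 1140 / 140 = 8.143 mg/L
k = ln2 / t½ = 0.693147 / 14.1 = 0.04916 h⁻¹
t = ln(C₀ / C) / k = ln(8.143 / 3.23) / 0.04916
  = ln(2.521) / 0.04916 = 0.9247 / 0.04916 = 18.81 h

18.8 h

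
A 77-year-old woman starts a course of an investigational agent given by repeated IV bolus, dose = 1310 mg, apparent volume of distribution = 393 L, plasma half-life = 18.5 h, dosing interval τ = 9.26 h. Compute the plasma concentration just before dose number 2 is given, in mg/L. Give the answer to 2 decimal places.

C₀ per dose = Dose / Vd = 1310 / 393 = 3.333 mg/L
k = ln2 / t½ = 0.693147 / 18.5 = 0.03747 h⁻¹
Fraction remaining after one interval: r = e^(−kτ) = e^(−0.03747 × 9.26) = 0.7068
Before dose 2, 1 dose has been given (aged 1τ).
C_trough = C₀ × r = 3.333 × 0.7068 = 2.356 mg/L

2.36 mg/L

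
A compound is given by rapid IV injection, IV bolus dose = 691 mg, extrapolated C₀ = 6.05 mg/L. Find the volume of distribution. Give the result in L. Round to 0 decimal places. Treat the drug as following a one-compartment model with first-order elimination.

114 L

Vd = Dose / C₀ = 691.0 / 6.05 = 114.2 L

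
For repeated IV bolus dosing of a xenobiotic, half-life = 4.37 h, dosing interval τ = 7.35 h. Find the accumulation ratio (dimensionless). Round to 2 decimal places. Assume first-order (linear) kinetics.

1.45

k = ln2 / t½ = 0.693147 / 4.37 = 0.1586 h⁻¹
e^(−kτ) = e^(−0.1586 × 7.35) = 0.3117
Accumulation ratio R = 1 / (1 − e^(−kτ)) = 1 / (1 − 0.3117) = 1.453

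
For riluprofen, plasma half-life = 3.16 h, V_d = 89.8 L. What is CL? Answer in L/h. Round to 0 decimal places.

k = ln2 / t½ = 0.693147 / 3.16 = 0.2194 h⁻¹
CL = k × Vd = 0.2194 × 89.8 = 19.70 L/h

20 L/h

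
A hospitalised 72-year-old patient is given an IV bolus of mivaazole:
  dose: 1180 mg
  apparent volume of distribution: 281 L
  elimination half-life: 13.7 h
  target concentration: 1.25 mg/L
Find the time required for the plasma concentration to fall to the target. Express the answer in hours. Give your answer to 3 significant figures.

C₀ = Dose / Vd = 1180 / 281 = 4.199 mg/L
k = ln2 / t½ = 0.693147 / 13.7 = 0.05059 h⁻¹
t = ln(C₀ / C) / k = ln(4.199 / 1.25) / 0.05059
  = ln(3.359) / 0.05059 = 1.212 / 0.05059 = 23.96 h

24.0 h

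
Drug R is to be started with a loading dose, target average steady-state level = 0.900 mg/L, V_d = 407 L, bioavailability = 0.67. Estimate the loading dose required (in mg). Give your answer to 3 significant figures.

547 mg

LD = Css × Vd / F = 0.900 × 407 / 0.67 = 546.7 mg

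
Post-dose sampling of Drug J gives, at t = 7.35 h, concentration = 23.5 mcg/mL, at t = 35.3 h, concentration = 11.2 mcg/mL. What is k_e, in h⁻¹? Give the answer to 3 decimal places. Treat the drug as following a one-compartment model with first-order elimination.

k = ln(C₁/C₂) / (t₂ − t₁) = ln(23.5/11.2) / (35.3 − 7.35)
  = 0.7411 / 27.95 = 0.02652 h⁻¹

0.027 h⁻¹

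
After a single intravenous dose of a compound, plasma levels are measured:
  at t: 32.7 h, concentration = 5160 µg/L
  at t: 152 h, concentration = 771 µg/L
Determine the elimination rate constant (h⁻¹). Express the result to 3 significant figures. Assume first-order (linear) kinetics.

0.0159 h⁻¹

k = ln(C₁/C₂) / (t₂ − t₁) = ln(5160/771) / (152 − 32.7)
  = 1.901 / 119.3 = 0.01593 h⁻¹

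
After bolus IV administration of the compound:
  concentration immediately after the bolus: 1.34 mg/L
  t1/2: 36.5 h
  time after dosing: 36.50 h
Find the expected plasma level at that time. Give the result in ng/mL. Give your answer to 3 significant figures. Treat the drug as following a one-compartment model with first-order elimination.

k = ln2 / t½ = 0.693147 / 36.5 = 0.01899 h⁻¹
t / t½ = 36.50 / 36.5 = 1 half-lives
C = C₀ × (1/2)^1 = 1.340 × 0.5000 = 0.6700 mg/L
Convert: 0.6700 mg/L × 1000 = 670.0 ng/mL

670 ng/mL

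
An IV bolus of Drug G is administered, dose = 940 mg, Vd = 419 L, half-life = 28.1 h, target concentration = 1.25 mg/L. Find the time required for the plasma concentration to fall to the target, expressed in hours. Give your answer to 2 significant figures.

C₀ = Dose / Vd = 940.0 / 419 = 2.243 mg/L
k = ln2 / t½ = 0.693147 / 28.1 = 0.02467 h⁻¹
t = ln(C₀ / C) / k = ln(2.243 / 1.25) / 0.02467
  = ln(1.794) / 0.02467 = 0.5844 / 0.02467 = 23.69 h

24 h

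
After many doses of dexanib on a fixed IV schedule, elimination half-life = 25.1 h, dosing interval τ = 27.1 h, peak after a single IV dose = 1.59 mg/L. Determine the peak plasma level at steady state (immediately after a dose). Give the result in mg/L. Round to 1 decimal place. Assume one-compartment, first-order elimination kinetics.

3.0 mg/L

k = ln2 / t½ = 0.693147 / 25.1 = 0.02762 h⁻¹
e^(−kτ) = e^(−0.02762 × 27.1) = 0.4731
Accumulation ratio R = 1 / (1 − e^(−kτ)) = 1 / (1 − 0.4731) = 1.898
Steady-state peak = C₀ × R = 1.59 × 1.898 = 3.018 mg/L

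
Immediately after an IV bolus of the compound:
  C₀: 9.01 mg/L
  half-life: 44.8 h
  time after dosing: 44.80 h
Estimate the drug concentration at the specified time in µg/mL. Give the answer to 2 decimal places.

4.51 µg/mL

k = ln2 / t½ = 0.693147 / 44.8 = 0.01547 h⁻¹
t / t½ = 44.80 / 44.8 = 1 half-lives
C = C₀ × (1/2)^1 = 9.010 × 0.5000 = 4.505 mg/L
(4.505 mg/L = 4.505 µg/mL)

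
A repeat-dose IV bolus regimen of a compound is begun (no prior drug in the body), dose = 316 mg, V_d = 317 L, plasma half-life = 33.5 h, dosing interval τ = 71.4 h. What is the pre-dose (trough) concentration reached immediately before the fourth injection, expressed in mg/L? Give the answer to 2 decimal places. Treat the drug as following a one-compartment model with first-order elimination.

C₀ per dose = Dose / Vd = 316 / 317 = 0.9968 mg/L
k = ln2 / t½ = 0.693147 / 33.5 = 0.02069 h⁻¹
Fraction remaining after one interval: r = e^(−kτ) = e^(−0.02069 × 71.4) = 0.2283
Before dose 4, 3 doses have been given (aged 1τ, 2τ, 3τ).
C_trough = C₀ × (r + r² + … + r^3) = C₀ × r(1−r^3)/(1−r)
        = 0.9968 × 0.2283 × (1 − 0.01190) / (1 − 0.2283) = 0.2914 mg/L

0.29 mg/L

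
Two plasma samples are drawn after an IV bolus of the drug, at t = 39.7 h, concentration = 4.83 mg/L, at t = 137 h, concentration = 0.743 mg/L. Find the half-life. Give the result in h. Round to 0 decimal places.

k = ln(C₁/C₂) / (t₂ − t₁) = ln(4.83/0.743) / (137 − 39.7)
  = 1.872 / 97.30 = 0.01924 h⁻¹
t½ = ln2 / k = 0.693147 / 0.01924 = 36.03 h

36 h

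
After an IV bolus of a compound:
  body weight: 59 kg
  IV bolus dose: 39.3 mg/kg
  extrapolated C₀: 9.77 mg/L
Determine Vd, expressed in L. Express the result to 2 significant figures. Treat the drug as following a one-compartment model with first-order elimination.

240 L

Dose = 39.3 × 59 = 2319 mg
Vd = Dose / C₀ = 2319 / 9.77 = 237.4 L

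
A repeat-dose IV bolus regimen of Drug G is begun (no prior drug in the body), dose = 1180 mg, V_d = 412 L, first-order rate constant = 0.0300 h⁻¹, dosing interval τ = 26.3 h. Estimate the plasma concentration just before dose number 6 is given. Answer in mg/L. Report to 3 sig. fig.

2.34 mg/L

C₀ per dose = Dose / Vd = 1180 / 412 = 2.864 mg/L
Fraction remaining after one interval: r = e^(−kτ) = e^(−0.03000 × 26.3) = 0.4543
Before dose 6, 5 doses have been given (aged 1τ, 2τ, 3τ, 4τ, 5τ).
C_trough = C₀ × (r + r² + … + r^5) = C₀ × r(1−r^5)/(1−r)
        = 2.864 × 0.4543 × (1 − 0.01935) / (1 − 0.4543) = 2.338 mg/L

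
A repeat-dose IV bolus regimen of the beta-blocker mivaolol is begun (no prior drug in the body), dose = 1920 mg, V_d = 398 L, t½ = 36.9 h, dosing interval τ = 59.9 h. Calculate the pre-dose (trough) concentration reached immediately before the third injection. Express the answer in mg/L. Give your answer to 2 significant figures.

2.1 mg/L

C₀ per dose = Dose / Vd = 1920 / 398 = 4.824 mg/L
k = ln2 / t½ = 0.693147 / 36.9 = 0.01878 h⁻¹
Fraction remaining after one interval: r = e^(−kτ) = e^(−0.01878 × 59.9) = 0.3247
Before dose 3, 2 doses have been given (aged 1τ, 2τ).
C_trough = C₀ × (r + r²) = 4.824 × (0.3247 + 0.1054) = 2.075 mg/L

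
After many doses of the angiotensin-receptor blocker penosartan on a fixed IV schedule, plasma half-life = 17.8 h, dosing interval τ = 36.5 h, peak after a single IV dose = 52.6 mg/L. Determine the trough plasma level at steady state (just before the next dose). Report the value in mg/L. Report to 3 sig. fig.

k = ln2 / t½ = 0.693147 / 17.8 = 0.03894 h⁻¹
e^(−kτ) = e^(−0.03894 × 36.5) = 0.2414
Accumulation ratio R = 1 / (1 − e^(−kτ)) = 1 / (1 − 0.2414) = 1.318
Steady-state trough = C₀ × R × e^(−kτ) = 52.6 × 1.318 × 0.2414 = 16.74 mg/L

16.7 mg/L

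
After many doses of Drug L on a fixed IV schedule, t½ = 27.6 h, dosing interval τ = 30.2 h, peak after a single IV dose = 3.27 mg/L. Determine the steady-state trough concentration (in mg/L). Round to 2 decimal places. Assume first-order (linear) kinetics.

2.88 mg/L

k = ln2 / t½ = 0.693147 / 27.6 = 0.02511 h⁻¹
e^(−kτ) = e^(−0.02511 × 30.2) = 0.4685
Accumulation ratio R = 1 / (1 − e^(−kτ)) = 1 / (1 − 0.4685) = 1.881
Steady-state trough = C₀ × R × e^(−kτ) = 3.27 × 1.881 × 0.4685 = 2.882 mg/L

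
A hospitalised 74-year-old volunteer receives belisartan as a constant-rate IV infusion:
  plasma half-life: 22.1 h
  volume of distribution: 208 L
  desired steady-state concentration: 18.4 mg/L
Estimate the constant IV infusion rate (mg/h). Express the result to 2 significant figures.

120 mg/h

k = ln2 / t½ = 0.693147 / 22.1 = 0.03136 h⁻¹
CL = k × Vd = 0.03136 × 208 = 6.523 L/h
At steady state, infusion rate R₀ = Css × CL = 18.4 × 6.523 = 120.0 mg/h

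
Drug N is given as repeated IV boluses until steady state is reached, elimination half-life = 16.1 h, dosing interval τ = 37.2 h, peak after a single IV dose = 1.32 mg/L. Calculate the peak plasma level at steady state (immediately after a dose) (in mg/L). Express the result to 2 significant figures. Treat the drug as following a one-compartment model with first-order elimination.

1.7 mg/L

k = ln2 / t½ = 0.693147 / 16.1 = 0.04305 h⁻¹
e^(−kτ) = e^(−0.04305 × 37.2) = 0.2016
Accumulation ratio R = 1 / (1 − e^(−kτ)) = 1 / (1 − 0.2016) = 1.253
Steady-state peak = C₀ × R = 1.32 × 1.253 = 1.654 mg/L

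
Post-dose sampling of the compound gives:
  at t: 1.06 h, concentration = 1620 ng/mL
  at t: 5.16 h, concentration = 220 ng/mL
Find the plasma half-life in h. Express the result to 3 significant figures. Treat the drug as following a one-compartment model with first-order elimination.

1.42 h

k = ln(C₁/C₂) / (t₂ − t₁) = ln(1620/220) / (5.16 − 1.06)
  = 1.997 / 4.100 = 0.4871 h⁻¹
t½ = ln2 / k = 0.693147 / 0.4871 = 1.423 h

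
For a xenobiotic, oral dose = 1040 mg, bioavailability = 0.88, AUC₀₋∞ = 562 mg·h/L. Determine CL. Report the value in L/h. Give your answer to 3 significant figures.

1.63 L/h

CL = F·Dose / AUC = 0.88 × 1040 / 562 = 1.628 L/h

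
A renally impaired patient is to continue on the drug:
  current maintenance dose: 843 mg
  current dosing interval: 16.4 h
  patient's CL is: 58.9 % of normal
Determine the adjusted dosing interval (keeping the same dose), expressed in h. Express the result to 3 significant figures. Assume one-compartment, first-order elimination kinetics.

To keep the same average steady-state level, dosing rate must scale with clearance.
CL ratio = 58.9 / 100 = 0.5890
New interval (same dose) = 16.4 / 0.5890 = 27.84 h

27.8 h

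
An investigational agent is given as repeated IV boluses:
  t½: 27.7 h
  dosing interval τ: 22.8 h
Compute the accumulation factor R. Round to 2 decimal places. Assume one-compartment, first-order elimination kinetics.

k = ln2 / t½ = 0.693147 / 27.7 = 0.02502 h⁻¹
e^(−kτ) = e^(−0.02502 × 22.8) = 0.5653
Accumulation ratio R = 1 / (1 − e^(−kτ)) = 1 / (1 − 0.5653) = 2.300

2.30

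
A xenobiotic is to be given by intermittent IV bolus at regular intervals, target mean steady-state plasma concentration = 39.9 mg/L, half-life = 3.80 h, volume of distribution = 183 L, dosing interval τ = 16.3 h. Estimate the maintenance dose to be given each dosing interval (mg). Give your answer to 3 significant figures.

k = ln2 / t½ = 0.693147 / 3.80 = 0.1824 h⁻¹
CL = k × Vd = 0.1824 × 183 = 33.38 L/h
At steady state, Dose/τ = Css × CL.
Dose = Css × CL × τ = 39.9 × 33.38 × 16.3 = 21710 mg

21700 mg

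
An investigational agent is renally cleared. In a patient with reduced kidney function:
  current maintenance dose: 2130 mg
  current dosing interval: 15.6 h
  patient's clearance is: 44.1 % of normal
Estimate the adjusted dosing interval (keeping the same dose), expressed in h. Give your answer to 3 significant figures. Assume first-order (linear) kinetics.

To keep the same average steady-state level, dosing rate must scale with clearance.
CL ratio = 44.1 / 100 = 0.4410
New interval (same dose) = 15.6 / 0.4410 = 35.37 h

35.4 h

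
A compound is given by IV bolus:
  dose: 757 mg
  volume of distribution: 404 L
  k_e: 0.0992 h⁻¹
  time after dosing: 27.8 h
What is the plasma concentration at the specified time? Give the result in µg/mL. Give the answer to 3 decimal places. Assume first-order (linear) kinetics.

C₀ = Dose / Vd = 757.0 / 404 = 1.874 mg/L
C = C₀ · e^(−k·t) = 1.874 × e^(−0.09920 × 27.8)
  = 1.874 × 0.06343 = 0.1189 mg/L
(0.1189 mg/L = 0.1189 µg/mL)

0.119 µg/mL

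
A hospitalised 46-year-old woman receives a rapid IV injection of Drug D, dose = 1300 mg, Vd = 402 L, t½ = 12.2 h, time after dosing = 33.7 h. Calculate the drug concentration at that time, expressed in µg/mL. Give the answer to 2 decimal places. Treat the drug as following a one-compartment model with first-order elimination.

C₀ = Dose / Vd = 1300 / 402 = 3.234 mg/L
k = ln2 / t½ = 0.693147 / 12.2 = 0.05682 h⁻¹
C = C₀ · e^(−k·t) = 3.234 × e^(−0.05682 × 33.7)
  = 3.234 × 0.1474 = 0.4767 mg/L
(0.4767 mg/L = 0.4767 µg/mL)

0.48 µg/mL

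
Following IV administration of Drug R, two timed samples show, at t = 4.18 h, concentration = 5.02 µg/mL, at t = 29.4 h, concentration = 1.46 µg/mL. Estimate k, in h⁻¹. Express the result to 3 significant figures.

k = ln(C₁/C₂) / (t₂ − t₁) = ln(5.02/1.46) / (29.4 − 4.18)
  = 1.235 / 25.22 = 0.04897 h⁻¹

0.0490 h⁻¹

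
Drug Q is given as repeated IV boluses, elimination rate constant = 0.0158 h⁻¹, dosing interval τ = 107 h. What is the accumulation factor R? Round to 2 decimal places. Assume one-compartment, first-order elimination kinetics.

1.23

e^(−kτ) = e^(−0.01580 × 107) = 0.1844
Accumulation ratio R = 1 / (1 − e^(−kτ)) = 1 / (1 − 0.1844) = 1.226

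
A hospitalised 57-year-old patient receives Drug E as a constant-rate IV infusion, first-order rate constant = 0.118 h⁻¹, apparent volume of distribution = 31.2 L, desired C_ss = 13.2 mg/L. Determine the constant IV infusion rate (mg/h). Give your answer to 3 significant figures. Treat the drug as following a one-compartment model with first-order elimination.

CL = k × Vd = 0.1180 × 31.2 = 3.682 L/h
At steady state, infusion rate R₀ = Css × CL = 13.2 × 3.682 = 48.60 mg/h

48.6 mg/h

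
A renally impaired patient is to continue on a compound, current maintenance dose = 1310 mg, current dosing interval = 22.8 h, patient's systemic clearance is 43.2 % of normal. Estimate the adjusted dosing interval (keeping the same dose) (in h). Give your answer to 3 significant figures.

52.8 h

To keep the same average steady-state level, dosing rate must scale with clearance.
CL ratio = 43.2 / 100 = 0.4320
New interval (same dose) = 22.8 / 0.4320 = 52.78 h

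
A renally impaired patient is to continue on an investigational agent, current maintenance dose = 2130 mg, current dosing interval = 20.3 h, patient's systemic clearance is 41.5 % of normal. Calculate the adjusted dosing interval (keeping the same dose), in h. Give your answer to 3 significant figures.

To keep the same average steady-state level, dosing rate must scale with clearance.
CL ratio = 41.5 / 100 = 0.4150
New interval (same dose) = 20.3 / 0.4150 = 48.92 h

48.9 h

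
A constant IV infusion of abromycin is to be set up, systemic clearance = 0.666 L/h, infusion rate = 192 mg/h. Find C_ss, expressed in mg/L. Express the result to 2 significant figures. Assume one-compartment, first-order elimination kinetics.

290 mg/L

At steady state Css = R₀ / CL = 192 / 0.6660 = 288.3 mg/L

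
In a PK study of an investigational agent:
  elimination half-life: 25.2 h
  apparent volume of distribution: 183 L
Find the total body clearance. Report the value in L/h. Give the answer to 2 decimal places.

5.03 L/h

k = ln2 / t½ = 0.693147 / 25.2 = 0.02751 h⁻¹
CL = k × Vd = 0.02751 × 183 = 5.034 L/h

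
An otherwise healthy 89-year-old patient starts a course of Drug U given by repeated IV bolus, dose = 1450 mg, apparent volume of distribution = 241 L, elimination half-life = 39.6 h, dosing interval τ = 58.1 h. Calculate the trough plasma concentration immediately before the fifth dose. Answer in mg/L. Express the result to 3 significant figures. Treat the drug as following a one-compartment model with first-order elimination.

C₀ per dose = Dose / Vd = 1450 / 241 = 6.017 mg/L
k = ln2 / t½ = 0.693147 / 39.6 = 0.01750 h⁻¹
Fraction remaining after one interval: r = e^(−kτ) = e^(−0.01750 × 58.1) = 0.3618
Before dose 5, 4 doses have been given (aged 1τ, 2τ, 3τ, 4τ).
C_trough = C₀ × (r + r² + … + r^4) = C₀ × r(1−r^4)/(1−r)
        = 6.017 × 0.3618 × (1 − 0.01713) / (1 − 0.3618) = 3.353 mg/L

3.35 mg/L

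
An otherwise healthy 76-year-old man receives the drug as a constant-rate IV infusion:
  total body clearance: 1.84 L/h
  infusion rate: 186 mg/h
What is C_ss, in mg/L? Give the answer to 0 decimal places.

At steady state Css = R₀ / CL = 186 / 1.840 = 101.1 mg/L

101 mg/L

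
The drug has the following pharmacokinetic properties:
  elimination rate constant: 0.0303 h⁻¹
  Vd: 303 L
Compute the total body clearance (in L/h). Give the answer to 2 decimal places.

9.18 L/h

CL = k × Vd = 0.0303 × 303 = 9.181 L/h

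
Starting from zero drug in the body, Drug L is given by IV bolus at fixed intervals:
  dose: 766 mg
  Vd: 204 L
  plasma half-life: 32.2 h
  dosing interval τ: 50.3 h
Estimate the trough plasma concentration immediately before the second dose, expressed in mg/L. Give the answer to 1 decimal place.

1.3 mg/L

C₀ per dose = Dose / Vd = 766 / 204 = 3.755 mg/L
k = ln2 / t½ = 0.693147 / 32.2 = 0.02153 h⁻¹
Fraction remaining after one interval: r = e^(−kτ) = e^(−0.02153 × 50.3) = 0.3386
Before dose 2, 1 dose has been given (aged 1τ).
C_trough = C₀ × r = 3.755 × 0.3386 = 1.271 mg/L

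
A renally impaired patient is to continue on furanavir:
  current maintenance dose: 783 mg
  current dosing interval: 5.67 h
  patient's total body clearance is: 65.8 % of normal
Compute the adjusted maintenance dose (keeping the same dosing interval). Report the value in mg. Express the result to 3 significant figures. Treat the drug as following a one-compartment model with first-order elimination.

To keep the same average steady-state level, dosing rate must scale with clearance.
CL ratio = 65.8 / 100 = 0.6580
New dose (same interval) = 783 × 0.6580 = 515.2 mg

515 mg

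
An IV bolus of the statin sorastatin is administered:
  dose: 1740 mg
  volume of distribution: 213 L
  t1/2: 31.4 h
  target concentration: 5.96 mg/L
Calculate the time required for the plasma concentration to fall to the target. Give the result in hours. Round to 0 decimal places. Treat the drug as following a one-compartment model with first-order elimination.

14 h

C₀ = Dose / Vd = 1740 / 213 = 8.169 mg/L
k = ln2 / t½ = 0.693147 / 31.4 = 0.02207 h⁻¹
t = ln(C₀ / C) / k = ln(8.169 / 5.96) / 0.02207
  = ln(1.371) / 0.02207 = 0.3155 / 0.02207 = 14.30 h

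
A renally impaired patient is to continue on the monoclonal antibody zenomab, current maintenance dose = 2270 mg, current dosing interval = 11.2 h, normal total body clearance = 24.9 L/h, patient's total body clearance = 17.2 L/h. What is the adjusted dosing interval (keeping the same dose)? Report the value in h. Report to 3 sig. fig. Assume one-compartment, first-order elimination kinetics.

To keep the same average steady-state level, dosing rate must scale with clearance.
CL ratio = 17.2 / 24.9 = 0.6908
New interval (same dose) = 11.2 / 0.6908 = 16.21 h

16.2 h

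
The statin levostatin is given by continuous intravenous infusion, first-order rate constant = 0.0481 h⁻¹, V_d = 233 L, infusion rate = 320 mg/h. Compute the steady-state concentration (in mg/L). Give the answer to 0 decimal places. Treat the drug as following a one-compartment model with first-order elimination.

29 mg/L

CL = k × Vd = 0.04810 × 233 = 11.21 L/h
At steady state Css = R₀ / CL = 320 / 11.21 = 28.55 mg/L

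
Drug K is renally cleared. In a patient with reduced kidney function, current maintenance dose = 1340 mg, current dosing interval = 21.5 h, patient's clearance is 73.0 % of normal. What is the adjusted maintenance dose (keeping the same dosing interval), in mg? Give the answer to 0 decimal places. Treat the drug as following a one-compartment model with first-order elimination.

To keep the same average steady-state level, dosing rate must scale with clearance.
CL ratio = 73.0 / 100 = 0.7300
New dose (same interval) = 1340 × 0.7300 = 978.2 mg

978 mg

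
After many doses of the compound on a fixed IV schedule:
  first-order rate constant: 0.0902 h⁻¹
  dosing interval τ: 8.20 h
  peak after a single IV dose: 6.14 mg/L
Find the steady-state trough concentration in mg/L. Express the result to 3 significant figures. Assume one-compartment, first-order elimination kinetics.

5.61 mg/L

e^(−kτ) = e^(−0.09020 × 8.20) = 0.4773
Accumulation ratio R = 1 / (1 − e^(−kτ)) = 1 / (1 − 0.4773) = 1.913
Steady-state trough = C₀ × R × e^(−kτ) = 6.14 × 1.913 × 0.4773 = 5.606 mg/L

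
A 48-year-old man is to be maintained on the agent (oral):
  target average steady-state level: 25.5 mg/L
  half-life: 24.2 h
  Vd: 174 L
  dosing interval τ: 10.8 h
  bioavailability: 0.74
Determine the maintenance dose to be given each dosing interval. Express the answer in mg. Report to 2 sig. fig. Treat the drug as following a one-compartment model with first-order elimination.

1900 mg

k = ln2 / t½ = 0.693147 / 24.2 = 0.02864 h⁻¹
CL = k × Vd = 0.02864 × 174 = 4.983 L/h
At steady state, F × (Dose/τ) = Css × CL.
Dose = Css × CL × τ / F = 25.5 × 4.983 × 10.8 / 0.74 = 1854 mg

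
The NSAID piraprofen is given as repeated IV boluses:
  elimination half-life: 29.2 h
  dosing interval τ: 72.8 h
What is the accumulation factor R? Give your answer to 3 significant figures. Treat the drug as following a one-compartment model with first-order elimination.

1.22

k = ln2 / t½ = 0.693147 / 29.2 = 0.02374 h⁻¹
e^(−kτ) = e^(−0.02374 × 72.8) = 0.1776
Accumulation ratio R = 1 / (1 − e^(−kτ)) = 1 / (1 − 0.1776) = 1.216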